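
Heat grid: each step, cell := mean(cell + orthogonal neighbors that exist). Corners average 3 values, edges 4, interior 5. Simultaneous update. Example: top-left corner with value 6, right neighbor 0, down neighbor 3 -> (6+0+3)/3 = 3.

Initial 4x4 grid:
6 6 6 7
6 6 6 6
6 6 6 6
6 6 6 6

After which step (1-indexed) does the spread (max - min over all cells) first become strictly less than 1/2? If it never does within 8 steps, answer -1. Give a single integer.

Answer: 1

Derivation:
Step 1: max=19/3, min=6, spread=1/3
  -> spread < 1/2 first at step 1
Step 2: max=113/18, min=6, spread=5/18
Step 3: max=1337/216, min=6, spread=41/216
Step 4: max=39923/6480, min=6, spread=1043/6480
Step 5: max=1191953/194400, min=6, spread=25553/194400
Step 6: max=35663459/5832000, min=108079/18000, spread=645863/5832000
Step 7: max=1067401691/174960000, min=720971/120000, spread=16225973/174960000
Step 8: max=31970277983/5248800000, min=324701/54000, spread=409340783/5248800000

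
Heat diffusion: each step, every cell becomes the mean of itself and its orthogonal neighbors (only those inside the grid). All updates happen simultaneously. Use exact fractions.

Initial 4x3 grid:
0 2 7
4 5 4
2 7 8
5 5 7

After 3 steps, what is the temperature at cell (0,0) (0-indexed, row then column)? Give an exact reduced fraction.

Step 1: cell (0,0) = 2
Step 2: cell (0,0) = 11/4
Step 3: cell (0,0) = 2333/720
Full grid after step 3:
  2333/720 27593/7200 1213/270
  2947/800 26459/6000 2303/450
  10661/2400 30709/6000 20879/3600
  387/80 19889/3600 6497/1080

Answer: 2333/720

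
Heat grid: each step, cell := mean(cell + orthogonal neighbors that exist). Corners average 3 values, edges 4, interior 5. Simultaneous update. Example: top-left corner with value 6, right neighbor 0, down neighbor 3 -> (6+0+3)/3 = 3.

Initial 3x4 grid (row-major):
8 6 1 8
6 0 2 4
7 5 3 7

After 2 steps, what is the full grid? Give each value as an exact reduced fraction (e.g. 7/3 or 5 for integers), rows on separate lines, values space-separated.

After step 1:
  20/3 15/4 17/4 13/3
  21/4 19/5 2 21/4
  6 15/4 17/4 14/3
After step 2:
  47/9 277/60 43/12 83/18
  1303/240 371/100 391/100 65/16
  5 89/20 11/3 85/18

Answer: 47/9 277/60 43/12 83/18
1303/240 371/100 391/100 65/16
5 89/20 11/3 85/18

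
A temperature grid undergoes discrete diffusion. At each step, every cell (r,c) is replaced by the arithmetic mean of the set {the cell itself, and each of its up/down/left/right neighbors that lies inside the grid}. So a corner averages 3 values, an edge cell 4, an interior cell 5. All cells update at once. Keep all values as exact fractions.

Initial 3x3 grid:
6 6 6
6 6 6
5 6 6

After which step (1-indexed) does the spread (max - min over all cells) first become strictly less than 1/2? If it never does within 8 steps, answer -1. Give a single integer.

Answer: 1

Derivation:
Step 1: max=6, min=17/3, spread=1/3
  -> spread < 1/2 first at step 1
Step 2: max=6, min=103/18, spread=5/18
Step 3: max=6, min=1255/216, spread=41/216
Step 4: max=2149/360, min=75629/12960, spread=347/2592
Step 5: max=21443/3600, min=4558663/777600, spread=2921/31104
Step 6: max=2566517/432000, min=274107461/46656000, spread=24611/373248
Step 7: max=57663259/9720000, min=16477437967/2799360000, spread=207329/4478976
Step 8: max=3071598401/518400000, min=989739647549/167961600000, spread=1746635/53747712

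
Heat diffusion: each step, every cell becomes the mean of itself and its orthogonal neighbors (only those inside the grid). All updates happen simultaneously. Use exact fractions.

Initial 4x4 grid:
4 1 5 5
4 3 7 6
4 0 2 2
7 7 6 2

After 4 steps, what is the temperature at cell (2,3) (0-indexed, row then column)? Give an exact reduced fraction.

Answer: 212117/54000

Derivation:
Step 1: cell (2,3) = 3
Step 2: cell (2,3) = 221/60
Step 3: cell (2,3) = 6923/1800
Step 4: cell (2,3) = 212117/54000
Full grid after step 4:
  76901/21600 268633/72000 179071/43200 11357/2592
  131899/36000 45407/12000 721283/180000 45403/10800
  145391/36000 78923/20000 706421/180000 212117/54000
  92887/21600 100589/24000 854213/216000 249227/64800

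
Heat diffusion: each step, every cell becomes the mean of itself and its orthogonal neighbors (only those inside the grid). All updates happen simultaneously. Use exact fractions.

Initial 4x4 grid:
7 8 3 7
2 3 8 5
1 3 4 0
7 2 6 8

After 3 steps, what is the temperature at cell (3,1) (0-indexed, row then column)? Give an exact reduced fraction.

Answer: 14413/3600

Derivation:
Step 1: cell (3,1) = 9/2
Step 2: cell (3,1) = 463/120
Step 3: cell (3,1) = 14413/3600
Full grid after step 3:
  10453/2160 7097/1440 12847/2400 311/60
  2911/720 27343/6000 233/50 11857/2400
  13423/3600 286/75 26569/6000 32419/7200
  1919/540 14413/3600 15497/3600 9907/2160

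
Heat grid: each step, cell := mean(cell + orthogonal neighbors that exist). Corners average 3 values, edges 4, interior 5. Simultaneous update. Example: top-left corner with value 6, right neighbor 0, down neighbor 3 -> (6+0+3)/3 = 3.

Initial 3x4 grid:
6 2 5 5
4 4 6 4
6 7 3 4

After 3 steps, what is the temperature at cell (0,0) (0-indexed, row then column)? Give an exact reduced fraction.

Answer: 3257/720

Derivation:
Step 1: cell (0,0) = 4
Step 2: cell (0,0) = 53/12
Step 3: cell (0,0) = 3257/720
Full grid after step 3:
  3257/720 2143/480 6509/1440 4847/1080
  3439/720 1129/240 2717/600 2611/576
  2719/540 1751/360 3367/720 9619/2160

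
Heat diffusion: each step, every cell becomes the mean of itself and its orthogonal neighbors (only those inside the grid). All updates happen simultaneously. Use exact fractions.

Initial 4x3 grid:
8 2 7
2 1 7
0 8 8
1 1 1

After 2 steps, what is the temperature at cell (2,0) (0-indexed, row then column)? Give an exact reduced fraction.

Answer: 293/120

Derivation:
Step 1: cell (2,0) = 11/4
Step 2: cell (2,0) = 293/120
Full grid after step 2:
  15/4 107/24 187/36
  27/8 103/25 253/48
  293/120 191/50 1121/240
  37/18 207/80 145/36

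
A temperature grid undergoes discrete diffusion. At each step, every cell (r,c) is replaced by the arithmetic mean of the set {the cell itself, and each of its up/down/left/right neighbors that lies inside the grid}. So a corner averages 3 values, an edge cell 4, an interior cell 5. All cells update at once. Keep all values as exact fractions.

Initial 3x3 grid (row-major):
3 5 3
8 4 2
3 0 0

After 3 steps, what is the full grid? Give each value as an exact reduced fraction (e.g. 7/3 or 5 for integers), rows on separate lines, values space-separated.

Answer: 9293/2160 53651/14400 871/270
9221/2400 6629/2000 12467/4800
7273/2160 37951/14400 1177/540

Derivation:
After step 1:
  16/3 15/4 10/3
  9/2 19/5 9/4
  11/3 7/4 2/3
After step 2:
  163/36 973/240 28/9
  173/40 321/100 201/80
  119/36 593/240 14/9
After step 3:
  9293/2160 53651/14400 871/270
  9221/2400 6629/2000 12467/4800
  7273/2160 37951/14400 1177/540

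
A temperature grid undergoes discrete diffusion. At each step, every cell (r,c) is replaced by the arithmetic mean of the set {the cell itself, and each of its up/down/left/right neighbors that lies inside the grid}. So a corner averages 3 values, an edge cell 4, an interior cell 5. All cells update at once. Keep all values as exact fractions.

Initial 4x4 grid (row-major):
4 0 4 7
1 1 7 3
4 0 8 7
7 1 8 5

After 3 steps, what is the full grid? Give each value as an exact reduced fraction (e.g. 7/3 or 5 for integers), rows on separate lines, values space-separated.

Answer: 4993/2160 20677/7200 29149/7200 5153/1080
9221/3600 18823/6000 2587/600 37789/7200
3751/1200 1839/500 29611/6000 40069/7200
649/180 5041/1200 18467/3600 2537/432

Derivation:
After step 1:
  5/3 9/4 9/2 14/3
  5/2 9/5 23/5 6
  3 14/5 6 23/4
  4 4 11/2 20/3
After step 2:
  77/36 613/240 961/240 91/18
  269/120 279/100 229/50 1261/240
  123/40 88/25 493/100 293/48
  11/3 163/40 133/24 215/36
After step 3:
  4993/2160 20677/7200 29149/7200 5153/1080
  9221/3600 18823/6000 2587/600 37789/7200
  3751/1200 1839/500 29611/6000 40069/7200
  649/180 5041/1200 18467/3600 2537/432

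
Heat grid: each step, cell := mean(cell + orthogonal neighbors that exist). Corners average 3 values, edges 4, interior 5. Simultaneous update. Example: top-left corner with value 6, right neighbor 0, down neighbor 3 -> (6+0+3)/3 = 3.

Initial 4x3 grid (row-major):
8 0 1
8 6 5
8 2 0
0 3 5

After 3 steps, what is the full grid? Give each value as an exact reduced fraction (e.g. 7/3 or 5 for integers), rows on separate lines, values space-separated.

After step 1:
  16/3 15/4 2
  15/2 21/5 3
  9/2 19/5 3
  11/3 5/2 8/3
After step 2:
  199/36 917/240 35/12
  323/60 89/20 61/20
  73/15 18/5 187/60
  32/9 379/120 49/18
After step 3:
  10607/2160 2407/576 261/80
  3641/720 4873/1200 203/60
  3133/720 2303/600 281/90
  4169/1080 4693/1440 3239/1080

Answer: 10607/2160 2407/576 261/80
3641/720 4873/1200 203/60
3133/720 2303/600 281/90
4169/1080 4693/1440 3239/1080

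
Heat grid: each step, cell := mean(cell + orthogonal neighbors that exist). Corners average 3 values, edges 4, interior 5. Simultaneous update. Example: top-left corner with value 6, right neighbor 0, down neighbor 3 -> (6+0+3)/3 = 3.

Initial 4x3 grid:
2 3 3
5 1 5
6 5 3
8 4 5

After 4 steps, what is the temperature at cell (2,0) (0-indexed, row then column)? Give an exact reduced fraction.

Answer: 163427/36000

Derivation:
Step 1: cell (2,0) = 6
Step 2: cell (2,0) = 193/40
Step 3: cell (2,0) = 5861/1200
Step 4: cell (2,0) = 163427/36000
Full grid after step 4:
  450847/129600 330527/96000 428147/129600
  432481/108000 148233/40000 50107/13500
  163427/36000 89029/20000 73901/18000
  108407/21600 75617/16000 98557/21600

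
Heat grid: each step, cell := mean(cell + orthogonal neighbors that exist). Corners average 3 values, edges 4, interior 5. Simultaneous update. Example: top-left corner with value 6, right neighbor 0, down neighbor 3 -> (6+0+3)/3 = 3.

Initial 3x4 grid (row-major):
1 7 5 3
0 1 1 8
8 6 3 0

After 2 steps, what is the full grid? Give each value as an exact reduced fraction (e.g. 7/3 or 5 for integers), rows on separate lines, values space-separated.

After step 1:
  8/3 7/2 4 16/3
  5/2 3 18/5 3
  14/3 9/2 5/2 11/3
After step 2:
  26/9 79/24 493/120 37/9
  77/24 171/50 161/50 39/10
  35/9 11/3 107/30 55/18

Answer: 26/9 79/24 493/120 37/9
77/24 171/50 161/50 39/10
35/9 11/3 107/30 55/18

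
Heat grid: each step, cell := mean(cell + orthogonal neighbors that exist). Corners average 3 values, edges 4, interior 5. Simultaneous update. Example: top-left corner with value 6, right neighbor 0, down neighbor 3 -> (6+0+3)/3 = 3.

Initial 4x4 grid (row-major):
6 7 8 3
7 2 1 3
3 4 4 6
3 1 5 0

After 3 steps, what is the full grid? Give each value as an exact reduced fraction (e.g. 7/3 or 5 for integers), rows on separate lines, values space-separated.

Answer: 11437/2160 8929/1800 8197/1800 2269/540
32731/7200 26491/6000 5923/1500 6937/1800
5527/1440 83/24 21343/6000 6121/1800
3409/1080 4699/1440 22399/7200 1445/432

Derivation:
After step 1:
  20/3 23/4 19/4 14/3
  9/2 21/5 18/5 13/4
  17/4 14/5 4 13/4
  7/3 13/4 5/2 11/3
After step 2:
  203/36 641/120 563/120 38/9
  1177/240 417/100 99/25 443/120
  833/240 37/10 323/100 85/24
  59/18 653/240 161/48 113/36
After step 3:
  11437/2160 8929/1800 8197/1800 2269/540
  32731/7200 26491/6000 5923/1500 6937/1800
  5527/1440 83/24 21343/6000 6121/1800
  3409/1080 4699/1440 22399/7200 1445/432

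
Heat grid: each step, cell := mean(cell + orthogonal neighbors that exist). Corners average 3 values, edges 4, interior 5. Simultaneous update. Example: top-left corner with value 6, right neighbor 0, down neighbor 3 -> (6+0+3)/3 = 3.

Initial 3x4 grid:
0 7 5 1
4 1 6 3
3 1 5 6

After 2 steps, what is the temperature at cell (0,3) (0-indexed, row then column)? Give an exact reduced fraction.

Answer: 47/12

Derivation:
Step 1: cell (0,3) = 3
Step 2: cell (0,3) = 47/12
Full grid after step 2:
  107/36 58/15 15/4 47/12
  91/30 311/100 421/100 47/12
  43/18 101/30 47/12 79/18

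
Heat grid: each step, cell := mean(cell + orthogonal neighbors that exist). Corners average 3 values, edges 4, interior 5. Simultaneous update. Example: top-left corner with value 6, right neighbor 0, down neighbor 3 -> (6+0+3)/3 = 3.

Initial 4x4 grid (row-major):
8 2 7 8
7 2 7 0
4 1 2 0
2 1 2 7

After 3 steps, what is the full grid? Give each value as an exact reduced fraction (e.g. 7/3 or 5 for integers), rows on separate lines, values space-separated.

Answer: 5339/1080 34189/7200 11231/2400 3217/720
30469/7200 12023/3000 7571/2000 2299/600
23237/7200 17579/6000 581/200 119/40
1141/432 8791/3600 121/48 323/120

Derivation:
After step 1:
  17/3 19/4 6 5
  21/4 19/5 18/5 15/4
  7/2 2 12/5 9/4
  7/3 3/2 3 3
After step 2:
  47/9 1213/240 387/80 59/12
  1093/240 97/25 391/100 73/20
  157/48 66/25 53/20 57/20
  22/9 53/24 99/40 11/4
After step 3:
  5339/1080 34189/7200 11231/2400 3217/720
  30469/7200 12023/3000 7571/2000 2299/600
  23237/7200 17579/6000 581/200 119/40
  1141/432 8791/3600 121/48 323/120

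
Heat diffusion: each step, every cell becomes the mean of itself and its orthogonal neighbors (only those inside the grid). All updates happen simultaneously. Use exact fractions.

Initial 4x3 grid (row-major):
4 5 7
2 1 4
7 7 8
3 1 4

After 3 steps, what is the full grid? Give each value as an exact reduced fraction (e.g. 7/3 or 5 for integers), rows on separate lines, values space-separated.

After step 1:
  11/3 17/4 16/3
  7/2 19/5 5
  19/4 24/5 23/4
  11/3 15/4 13/3
After step 2:
  137/36 341/80 175/36
  943/240 427/100 1193/240
  1003/240 457/100 1193/240
  73/18 331/80 83/18
After step 3:
  4319/1080 20639/4800 2537/540
  29131/7200 8801/2000 34331/7200
  30121/7200 8851/2000 34421/7200
  2227/540 20849/4800 4939/1080

Answer: 4319/1080 20639/4800 2537/540
29131/7200 8801/2000 34331/7200
30121/7200 8851/2000 34421/7200
2227/540 20849/4800 4939/1080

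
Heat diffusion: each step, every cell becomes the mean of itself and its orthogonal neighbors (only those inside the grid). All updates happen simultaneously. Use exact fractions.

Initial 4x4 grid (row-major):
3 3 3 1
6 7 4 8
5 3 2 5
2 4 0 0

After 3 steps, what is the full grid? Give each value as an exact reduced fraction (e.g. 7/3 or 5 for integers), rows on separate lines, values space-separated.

Answer: 763/180 10027/2400 3073/800 119/30
10637/2400 2033/500 1001/250 9049/2400
28111/7200 281/75 4831/1500 23683/7200
472/135 21301/7200 19213/7200 1357/540

Derivation:
After step 1:
  4 4 11/4 4
  21/4 23/5 24/5 9/2
  4 21/5 14/5 15/4
  11/3 9/4 3/2 5/3
After step 2:
  53/12 307/80 311/80 15/4
  357/80 457/100 389/100 341/80
  1027/240 357/100 341/100 763/240
  119/36 697/240 493/240 83/36
After step 3:
  763/180 10027/2400 3073/800 119/30
  10637/2400 2033/500 1001/250 9049/2400
  28111/7200 281/75 4831/1500 23683/7200
  472/135 21301/7200 19213/7200 1357/540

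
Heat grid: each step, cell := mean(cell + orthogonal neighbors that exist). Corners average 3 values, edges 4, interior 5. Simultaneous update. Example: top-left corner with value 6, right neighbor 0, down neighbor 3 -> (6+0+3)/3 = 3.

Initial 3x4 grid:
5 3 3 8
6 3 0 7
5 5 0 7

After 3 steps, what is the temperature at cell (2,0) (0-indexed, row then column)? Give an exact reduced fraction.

Answer: 2291/540

Derivation:
Step 1: cell (2,0) = 16/3
Step 2: cell (2,0) = 40/9
Step 3: cell (2,0) = 2291/540
Full grid after step 3:
  9079/2160 557/144 61/15 1631/360
  1343/320 383/100 4577/1200 1273/288
  2291/540 1085/288 5441/1440 8971/2160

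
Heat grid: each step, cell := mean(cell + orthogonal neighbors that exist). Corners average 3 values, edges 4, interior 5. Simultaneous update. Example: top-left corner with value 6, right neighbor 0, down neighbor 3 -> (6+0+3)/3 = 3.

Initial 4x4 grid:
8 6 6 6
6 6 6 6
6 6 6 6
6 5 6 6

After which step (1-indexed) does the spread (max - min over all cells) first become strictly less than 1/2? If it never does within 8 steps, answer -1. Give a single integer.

Step 1: max=20/3, min=17/3, spread=1
Step 2: max=59/9, min=689/120, spread=293/360
Step 3: max=689/108, min=20999/3600, spread=5903/10800
Step 4: max=102127/16200, min=634037/108000, spread=140429/324000
  -> spread < 1/2 first at step 4
Step 5: max=3032389/486000, min=19135133/3240000, spread=3242381/9720000
Step 6: max=22588411/3645000, min=38385389/6480000, spread=637843/2332800
Step 7: max=21568091/3499200, min=69266591/11664000, spread=7881137/34992000
Step 8: max=40276377851/6561000000, min=52044545243/8748000000, spread=198875027/1049760000

Answer: 4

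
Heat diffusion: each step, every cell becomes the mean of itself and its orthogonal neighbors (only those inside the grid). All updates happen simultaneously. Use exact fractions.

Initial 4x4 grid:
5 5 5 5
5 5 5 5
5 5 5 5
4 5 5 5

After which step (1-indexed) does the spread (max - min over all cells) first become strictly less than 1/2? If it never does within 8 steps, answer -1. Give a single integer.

Step 1: max=5, min=14/3, spread=1/3
  -> spread < 1/2 first at step 1
Step 2: max=5, min=85/18, spread=5/18
Step 3: max=5, min=1039/216, spread=41/216
Step 4: max=5, min=31357/6480, spread=1043/6480
Step 5: max=5, min=946447/194400, spread=25553/194400
Step 6: max=89921/18000, min=28488541/5832000, spread=645863/5832000
Step 7: max=599029/120000, min=857158309/174960000, spread=16225973/174960000
Step 8: max=269299/54000, min=25766522017/5248800000, spread=409340783/5248800000

Answer: 1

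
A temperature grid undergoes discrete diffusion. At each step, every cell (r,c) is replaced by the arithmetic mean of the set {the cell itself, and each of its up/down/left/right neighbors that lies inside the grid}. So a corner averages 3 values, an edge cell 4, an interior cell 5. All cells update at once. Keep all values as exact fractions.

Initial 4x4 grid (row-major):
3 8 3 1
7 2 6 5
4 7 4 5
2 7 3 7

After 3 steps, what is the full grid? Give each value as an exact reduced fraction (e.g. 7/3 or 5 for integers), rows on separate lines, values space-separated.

Answer: 361/72 1367/300 53/12 143/36
1901/400 4959/1000 2217/500 53/12
17629/3600 3577/750 4919/1000 1427/300
1261/270 17629/3600 1981/400 361/72

Derivation:
After step 1:
  6 4 9/2 3
  4 6 4 17/4
  5 24/5 5 21/4
  13/3 19/4 21/4 5
After step 2:
  14/3 41/8 31/8 47/12
  21/4 114/25 19/4 33/8
  68/15 511/100 243/50 39/8
  169/36 287/60 5 31/6
After step 3:
  361/72 1367/300 53/12 143/36
  1901/400 4959/1000 2217/500 53/12
  17629/3600 3577/750 4919/1000 1427/300
  1261/270 17629/3600 1981/400 361/72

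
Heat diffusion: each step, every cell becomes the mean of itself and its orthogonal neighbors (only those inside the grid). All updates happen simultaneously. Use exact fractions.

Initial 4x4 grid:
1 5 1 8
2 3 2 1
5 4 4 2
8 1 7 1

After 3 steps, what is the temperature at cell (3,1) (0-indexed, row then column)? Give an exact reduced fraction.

Step 1: cell (3,1) = 5
Step 2: cell (3,1) = 979/240
Step 3: cell (3,1) = 30169/7200
Full grid after step 3:
  1633/540 5197/1800 5813/1800 6647/2160
  5707/1800 4969/1500 17681/6000 22697/7200
  7231/1800 21289/6000 2063/600 20849/7200
  9199/2160 30169/7200 24689/7200 3529/1080

Answer: 30169/7200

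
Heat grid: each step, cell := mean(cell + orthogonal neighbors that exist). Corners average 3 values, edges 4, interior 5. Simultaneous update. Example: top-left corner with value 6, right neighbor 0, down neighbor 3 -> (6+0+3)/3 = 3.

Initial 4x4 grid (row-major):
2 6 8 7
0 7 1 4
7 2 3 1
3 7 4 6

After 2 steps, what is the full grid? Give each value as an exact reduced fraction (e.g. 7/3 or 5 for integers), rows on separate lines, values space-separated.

After step 1:
  8/3 23/4 11/2 19/3
  4 16/5 23/5 13/4
  3 26/5 11/5 7/2
  17/3 4 5 11/3
After step 2:
  149/36 1027/240 1331/240 181/36
  193/60 91/20 15/4 1061/240
  67/15 88/25 41/10 757/240
  38/9 149/30 223/60 73/18

Answer: 149/36 1027/240 1331/240 181/36
193/60 91/20 15/4 1061/240
67/15 88/25 41/10 757/240
38/9 149/30 223/60 73/18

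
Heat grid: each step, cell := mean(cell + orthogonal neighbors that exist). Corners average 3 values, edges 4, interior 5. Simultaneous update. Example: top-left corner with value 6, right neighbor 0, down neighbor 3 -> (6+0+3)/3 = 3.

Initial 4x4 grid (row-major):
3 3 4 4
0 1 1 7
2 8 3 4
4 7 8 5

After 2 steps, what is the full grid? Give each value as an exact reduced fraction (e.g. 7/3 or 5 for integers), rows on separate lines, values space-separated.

Answer: 25/12 207/80 279/80 4
12/5 57/20 88/25 339/80
203/60 437/100 227/50 1153/240
175/36 631/120 689/120 97/18

Derivation:
After step 1:
  2 11/4 3 5
  3/2 13/5 16/5 4
  7/2 21/5 24/5 19/4
  13/3 27/4 23/4 17/3
After step 2:
  25/12 207/80 279/80 4
  12/5 57/20 88/25 339/80
  203/60 437/100 227/50 1153/240
  175/36 631/120 689/120 97/18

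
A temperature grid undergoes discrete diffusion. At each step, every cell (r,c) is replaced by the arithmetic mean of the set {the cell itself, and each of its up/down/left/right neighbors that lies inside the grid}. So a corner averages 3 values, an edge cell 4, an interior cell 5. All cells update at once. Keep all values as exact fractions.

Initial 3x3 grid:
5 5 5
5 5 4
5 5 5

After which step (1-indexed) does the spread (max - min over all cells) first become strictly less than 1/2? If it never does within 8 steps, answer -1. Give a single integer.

Step 1: max=5, min=14/3, spread=1/3
  -> spread < 1/2 first at step 1
Step 2: max=5, min=1133/240, spread=67/240
Step 3: max=993/200, min=10363/2160, spread=1807/10800
Step 4: max=26639/5400, min=4162037/864000, spread=33401/288000
Step 5: max=2656609/540000, min=37650067/7776000, spread=3025513/38880000
Step 6: max=141244051/28800000, min=15087073133/3110400000, spread=53531/995328
Step 7: max=38088883949/7776000000, min=907087074151/186624000000, spread=450953/11943936
Step 8: max=4564591389481/933120000000, min=54478296439397/11197440000000, spread=3799043/143327232

Answer: 1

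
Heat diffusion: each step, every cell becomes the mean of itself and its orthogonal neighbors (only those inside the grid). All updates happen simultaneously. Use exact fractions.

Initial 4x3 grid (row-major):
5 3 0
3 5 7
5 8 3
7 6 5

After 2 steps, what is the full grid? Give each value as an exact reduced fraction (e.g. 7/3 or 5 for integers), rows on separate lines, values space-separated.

After step 1:
  11/3 13/4 10/3
  9/2 26/5 15/4
  23/4 27/5 23/4
  6 13/2 14/3
After step 2:
  137/36 309/80 31/9
  1147/240 221/50 541/120
  433/80 143/25 587/120
  73/12 677/120 203/36

Answer: 137/36 309/80 31/9
1147/240 221/50 541/120
433/80 143/25 587/120
73/12 677/120 203/36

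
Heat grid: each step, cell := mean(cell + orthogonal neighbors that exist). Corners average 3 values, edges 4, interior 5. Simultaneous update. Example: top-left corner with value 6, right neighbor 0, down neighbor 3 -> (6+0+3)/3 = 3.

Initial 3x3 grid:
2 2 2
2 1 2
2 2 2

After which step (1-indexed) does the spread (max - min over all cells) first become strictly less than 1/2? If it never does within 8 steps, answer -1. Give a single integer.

Step 1: max=2, min=7/4, spread=1/4
  -> spread < 1/2 first at step 1
Step 2: max=151/80, min=44/25, spread=51/400
Step 3: max=673/360, min=8777/4800, spread=589/14400
Step 4: max=534919/288000, min=55057/30000, spread=31859/1440000
Step 5: max=3335279/1800000, min=31868393/17280000, spread=751427/86400000
Step 6: max=1918536871/1036800000, min=199365313/108000000, spread=23149331/5184000000
Step 7: max=11985068111/6480000000, min=114933345737/62208000000, spread=616540643/311040000000
Step 8: max=6901027991239/3732480000000, min=718487546017/388800000000, spread=17737747379/18662400000000

Answer: 1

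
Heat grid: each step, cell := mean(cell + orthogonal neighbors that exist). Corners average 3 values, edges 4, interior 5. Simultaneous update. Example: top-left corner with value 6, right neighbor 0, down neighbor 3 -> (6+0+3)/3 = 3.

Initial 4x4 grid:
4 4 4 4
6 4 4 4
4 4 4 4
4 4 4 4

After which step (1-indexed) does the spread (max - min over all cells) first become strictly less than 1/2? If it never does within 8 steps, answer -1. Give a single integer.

Step 1: max=14/3, min=4, spread=2/3
Step 2: max=271/60, min=4, spread=31/60
Step 3: max=2371/540, min=4, spread=211/540
  -> spread < 1/2 first at step 3
Step 4: max=232843/54000, min=4, spread=16843/54000
Step 5: max=2082643/486000, min=18079/4500, spread=130111/486000
Step 6: max=61962367/14580000, min=1087159/270000, spread=3255781/14580000
Step 7: max=1849953691/437400000, min=1091107/270000, spread=82360351/437400000
Step 8: max=55239316891/13122000000, min=196906441/48600000, spread=2074577821/13122000000

Answer: 3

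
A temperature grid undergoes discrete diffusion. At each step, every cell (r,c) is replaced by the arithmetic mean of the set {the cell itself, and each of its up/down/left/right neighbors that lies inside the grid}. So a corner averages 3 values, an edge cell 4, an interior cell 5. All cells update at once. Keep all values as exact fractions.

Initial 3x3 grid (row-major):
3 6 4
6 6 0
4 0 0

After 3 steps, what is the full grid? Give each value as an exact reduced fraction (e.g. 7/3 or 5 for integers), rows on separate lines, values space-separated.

Answer: 527/120 58147/14400 7241/2160
58147/14400 10007/3000 20111/7200
7241/2160 20111/7200 383/180

Derivation:
After step 1:
  5 19/4 10/3
  19/4 18/5 5/2
  10/3 5/2 0
After step 2:
  29/6 1001/240 127/36
  1001/240 181/50 283/120
  127/36 283/120 5/3
After step 3:
  527/120 58147/14400 7241/2160
  58147/14400 10007/3000 20111/7200
  7241/2160 20111/7200 383/180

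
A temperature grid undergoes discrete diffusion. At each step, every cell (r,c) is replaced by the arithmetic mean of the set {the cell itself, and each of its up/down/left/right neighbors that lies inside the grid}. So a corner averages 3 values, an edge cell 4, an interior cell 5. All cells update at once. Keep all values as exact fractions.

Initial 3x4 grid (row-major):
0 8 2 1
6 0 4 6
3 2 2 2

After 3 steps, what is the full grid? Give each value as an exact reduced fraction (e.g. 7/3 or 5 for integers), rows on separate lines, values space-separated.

Answer: 757/216 22573/7200 2667/800 1133/360
43201/14400 19529/6000 17549/6000 45781/14400
661/216 19423/7200 21353/7200 3139/1080

Derivation:
After step 1:
  14/3 5/2 15/4 3
  9/4 4 14/5 13/4
  11/3 7/4 5/2 10/3
After step 2:
  113/36 179/48 241/80 10/3
  175/48 133/50 163/50 743/240
  23/9 143/48 623/240 109/36
After step 3:
  757/216 22573/7200 2667/800 1133/360
  43201/14400 19529/6000 17549/6000 45781/14400
  661/216 19423/7200 21353/7200 3139/1080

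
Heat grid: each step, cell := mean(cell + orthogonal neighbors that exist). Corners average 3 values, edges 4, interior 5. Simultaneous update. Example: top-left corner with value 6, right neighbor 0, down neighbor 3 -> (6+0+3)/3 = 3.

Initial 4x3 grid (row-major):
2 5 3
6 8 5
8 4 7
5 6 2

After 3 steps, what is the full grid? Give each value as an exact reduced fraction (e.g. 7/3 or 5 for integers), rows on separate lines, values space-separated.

After step 1:
  13/3 9/2 13/3
  6 28/5 23/4
  23/4 33/5 9/2
  19/3 17/4 5
After step 2:
  89/18 563/120 175/36
  1301/240 569/100 1211/240
  1481/240 267/50 437/80
  49/9 1331/240 55/12
After step 3:
  10841/2160 36337/7200 10511/2160
  40007/7200 15713/3000 37907/7200
  40277/7200 33851/6000 12259/2400
  3089/540 75289/14400 1871/360

Answer: 10841/2160 36337/7200 10511/2160
40007/7200 15713/3000 37907/7200
40277/7200 33851/6000 12259/2400
3089/540 75289/14400 1871/360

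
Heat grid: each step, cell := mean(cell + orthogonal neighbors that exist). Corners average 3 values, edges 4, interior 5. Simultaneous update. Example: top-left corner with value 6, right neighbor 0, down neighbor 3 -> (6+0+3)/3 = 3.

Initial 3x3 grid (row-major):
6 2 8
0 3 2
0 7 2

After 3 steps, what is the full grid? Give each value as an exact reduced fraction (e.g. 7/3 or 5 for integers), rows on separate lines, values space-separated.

Answer: 418/135 51311/14400 451/120
4629/1600 19057/6000 52211/14400
5753/2160 613/200 7183/2160

Derivation:
After step 1:
  8/3 19/4 4
  9/4 14/5 15/4
  7/3 3 11/3
After step 2:
  29/9 853/240 25/6
  201/80 331/100 853/240
  91/36 59/20 125/36
After step 3:
  418/135 51311/14400 451/120
  4629/1600 19057/6000 52211/14400
  5753/2160 613/200 7183/2160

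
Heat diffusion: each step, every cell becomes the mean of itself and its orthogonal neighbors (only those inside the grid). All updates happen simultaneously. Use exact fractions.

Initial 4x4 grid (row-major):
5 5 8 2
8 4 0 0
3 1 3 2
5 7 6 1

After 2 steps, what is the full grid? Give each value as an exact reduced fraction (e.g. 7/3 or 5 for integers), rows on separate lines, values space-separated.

After step 1:
  6 11/2 15/4 10/3
  5 18/5 3 1
  17/4 18/5 12/5 3/2
  5 19/4 17/4 3
After step 2:
  11/2 377/80 187/48 97/36
  377/80 207/50 11/4 53/24
  357/80 93/25 59/20 79/40
  14/3 22/5 18/5 35/12

Answer: 11/2 377/80 187/48 97/36
377/80 207/50 11/4 53/24
357/80 93/25 59/20 79/40
14/3 22/5 18/5 35/12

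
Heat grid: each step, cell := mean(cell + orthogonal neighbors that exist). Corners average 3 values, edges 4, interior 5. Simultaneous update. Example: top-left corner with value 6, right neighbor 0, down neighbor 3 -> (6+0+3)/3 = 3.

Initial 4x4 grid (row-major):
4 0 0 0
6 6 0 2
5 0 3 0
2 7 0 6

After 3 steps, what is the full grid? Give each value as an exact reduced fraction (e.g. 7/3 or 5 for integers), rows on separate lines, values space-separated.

After step 1:
  10/3 5/2 0 2/3
  21/4 12/5 11/5 1/2
  13/4 21/5 3/5 11/4
  14/3 9/4 4 2
After step 2:
  133/36 247/120 161/120 7/18
  427/120 331/100 57/50 367/240
  521/120 127/50 11/4 117/80
  61/18 907/240 177/80 35/12
After step 3:
  419/135 2341/900 1109/900 2347/2160
  6707/1800 1891/750 2417/1200 8137/7200
  6223/1800 4013/1200 2021/1000 1039/480
  8287/2160 21457/7200 1399/480 791/360

Answer: 419/135 2341/900 1109/900 2347/2160
6707/1800 1891/750 2417/1200 8137/7200
6223/1800 4013/1200 2021/1000 1039/480
8287/2160 21457/7200 1399/480 791/360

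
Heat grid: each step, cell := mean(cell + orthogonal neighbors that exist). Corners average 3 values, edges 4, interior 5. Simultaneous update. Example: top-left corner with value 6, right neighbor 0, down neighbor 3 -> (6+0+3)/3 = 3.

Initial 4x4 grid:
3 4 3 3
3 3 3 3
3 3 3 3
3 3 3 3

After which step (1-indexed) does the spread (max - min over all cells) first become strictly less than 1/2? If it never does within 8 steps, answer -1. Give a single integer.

Answer: 1

Derivation:
Step 1: max=10/3, min=3, spread=1/3
  -> spread < 1/2 first at step 1
Step 2: max=391/120, min=3, spread=31/120
Step 3: max=3451/1080, min=3, spread=211/1080
Step 4: max=340843/108000, min=3, spread=16843/108000
Step 5: max=3054643/972000, min=27079/9000, spread=130111/972000
Step 6: max=91122367/29160000, min=1627159/540000, spread=3255781/29160000
Step 7: max=2724753691/874800000, min=1631107/540000, spread=82360351/874800000
Step 8: max=81483316891/26244000000, min=294106441/97200000, spread=2074577821/26244000000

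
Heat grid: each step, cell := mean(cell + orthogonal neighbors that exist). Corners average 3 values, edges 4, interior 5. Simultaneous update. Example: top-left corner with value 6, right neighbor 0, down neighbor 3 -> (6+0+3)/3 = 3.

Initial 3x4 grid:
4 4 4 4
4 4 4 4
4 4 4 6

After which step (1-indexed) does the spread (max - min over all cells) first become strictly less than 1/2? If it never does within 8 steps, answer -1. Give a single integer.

Step 1: max=14/3, min=4, spread=2/3
Step 2: max=41/9, min=4, spread=5/9
Step 3: max=473/108, min=4, spread=41/108
  -> spread < 1/2 first at step 3
Step 4: max=56057/12960, min=4, spread=4217/12960
Step 5: max=3319549/777600, min=14479/3600, spread=38417/155520
Step 6: max=197824211/46656000, min=290597/72000, spread=1903471/9331200
Step 7: max=11798429089/2799360000, min=8755759/2160000, spread=18038617/111974400
Step 8: max=705114582851/167961600000, min=790526759/194400000, spread=883978523/6718464000

Answer: 3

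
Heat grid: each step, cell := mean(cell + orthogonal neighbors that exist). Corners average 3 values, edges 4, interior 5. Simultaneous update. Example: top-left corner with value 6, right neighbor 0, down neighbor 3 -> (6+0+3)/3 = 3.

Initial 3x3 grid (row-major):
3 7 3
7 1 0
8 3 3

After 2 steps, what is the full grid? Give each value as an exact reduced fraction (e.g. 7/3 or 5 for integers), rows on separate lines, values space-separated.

After step 1:
  17/3 7/2 10/3
  19/4 18/5 7/4
  6 15/4 2
After step 2:
  167/36 161/40 103/36
  1201/240 347/100 641/240
  29/6 307/80 5/2

Answer: 167/36 161/40 103/36
1201/240 347/100 641/240
29/6 307/80 5/2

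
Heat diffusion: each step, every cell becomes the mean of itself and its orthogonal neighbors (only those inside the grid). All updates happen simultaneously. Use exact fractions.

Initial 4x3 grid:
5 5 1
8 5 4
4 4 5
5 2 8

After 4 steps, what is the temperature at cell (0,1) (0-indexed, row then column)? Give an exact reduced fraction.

Step 1: cell (0,1) = 4
Step 2: cell (0,1) = 139/30
Step 3: cell (0,1) = 8093/1800
Step 4: cell (0,1) = 502357/108000
Full grid after step 4:
  104609/21600 502357/108000 140401/32400
  354493/72000 829607/180000 242651/54000
  1020259/216000 1700789/360000 9073/2000
  608639/129600 3972301/864000 201763/43200

Answer: 502357/108000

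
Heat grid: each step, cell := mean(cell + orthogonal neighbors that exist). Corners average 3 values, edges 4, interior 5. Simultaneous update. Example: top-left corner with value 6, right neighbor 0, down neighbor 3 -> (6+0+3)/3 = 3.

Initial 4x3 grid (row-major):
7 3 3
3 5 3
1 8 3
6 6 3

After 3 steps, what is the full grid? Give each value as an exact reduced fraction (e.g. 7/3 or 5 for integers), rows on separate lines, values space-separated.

Answer: 569/135 5833/1440 307/80
1543/360 5053/1200 1889/480
3281/720 1321/300 2069/480
10001/2160 13607/2880 179/40

Derivation:
After step 1:
  13/3 9/2 3
  4 22/5 7/2
  9/2 23/5 17/4
  13/3 23/4 4
After step 2:
  77/18 487/120 11/3
  517/120 21/5 303/80
  523/120 47/10 327/80
  175/36 1121/240 14/3
After step 3:
  569/135 5833/1440 307/80
  1543/360 5053/1200 1889/480
  3281/720 1321/300 2069/480
  10001/2160 13607/2880 179/40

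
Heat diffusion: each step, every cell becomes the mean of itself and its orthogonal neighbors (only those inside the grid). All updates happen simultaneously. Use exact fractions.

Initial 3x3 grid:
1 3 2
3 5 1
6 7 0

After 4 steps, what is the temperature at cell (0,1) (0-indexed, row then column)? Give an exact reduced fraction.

Step 1: cell (0,1) = 11/4
Step 2: cell (0,1) = 653/240
Step 3: cell (0,1) = 40591/14400
Step 4: cell (0,1) = 2553077/864000
Full grid after step 4:
  208103/64800 2553077/864000 39209/14400
  3081577/864000 294631/90000 643363/216000
  498931/129600 520367/144000 212203/64800

Answer: 2553077/864000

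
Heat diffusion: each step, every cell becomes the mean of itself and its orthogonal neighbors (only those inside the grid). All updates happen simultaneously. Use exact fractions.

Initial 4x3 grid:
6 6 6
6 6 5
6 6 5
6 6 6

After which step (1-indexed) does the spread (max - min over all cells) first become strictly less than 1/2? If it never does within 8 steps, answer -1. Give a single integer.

Step 1: max=6, min=11/2, spread=1/2
Step 2: max=6, min=337/60, spread=23/60
  -> spread < 1/2 first at step 2
Step 3: max=1069/180, min=10249/1800, spread=49/200
Step 4: max=15949/2700, min=154829/27000, spread=4661/27000
Step 5: max=794303/135000, min=4667693/810000, spread=157/1296
Step 6: max=15843859/2700000, min=280967587/48600000, spread=1351/15552
Step 7: max=711576367/121500000, min=8448088279/1458000000, spread=5813/93312
Step 8: max=42632780953/7290000000, min=126921311609/21870000000, spread=6253/139968

Answer: 2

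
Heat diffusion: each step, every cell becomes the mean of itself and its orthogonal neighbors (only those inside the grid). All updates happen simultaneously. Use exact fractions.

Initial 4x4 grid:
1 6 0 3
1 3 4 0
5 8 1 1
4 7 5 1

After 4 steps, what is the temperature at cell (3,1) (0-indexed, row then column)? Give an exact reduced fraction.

Answer: 91721/21600

Derivation:
Step 1: cell (3,1) = 6
Step 2: cell (3,1) = 589/120
Step 3: cell (3,1) = 3383/720
Step 4: cell (3,1) = 91721/21600
Full grid after step 4:
  199213/64800 645751/216000 58087/24000 23743/10800
  97427/27000 580831/180000 84721/30000 155821/72000
  22457/5400 359917/90000 556817/180000 22559/8640
  30167/6480 91721/21600 77189/21600 181667/64800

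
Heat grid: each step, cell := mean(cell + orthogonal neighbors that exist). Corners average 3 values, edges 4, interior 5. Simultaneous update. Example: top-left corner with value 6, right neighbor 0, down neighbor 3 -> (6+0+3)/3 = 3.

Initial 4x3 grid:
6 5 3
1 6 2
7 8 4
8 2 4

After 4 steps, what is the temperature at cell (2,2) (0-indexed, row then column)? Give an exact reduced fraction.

Answer: 981881/216000

Derivation:
Step 1: cell (2,2) = 9/2
Step 2: cell (2,2) = 1019/240
Step 3: cell (2,2) = 32123/7200
Step 4: cell (2,2) = 981881/216000
Full grid after step 4:
  25019/5400 951071/216000 274553/64800
  174551/36000 830843/180000 937181/216000
  555503/108000 48701/10000 981881/216000
  341113/64800 718439/144000 76097/16200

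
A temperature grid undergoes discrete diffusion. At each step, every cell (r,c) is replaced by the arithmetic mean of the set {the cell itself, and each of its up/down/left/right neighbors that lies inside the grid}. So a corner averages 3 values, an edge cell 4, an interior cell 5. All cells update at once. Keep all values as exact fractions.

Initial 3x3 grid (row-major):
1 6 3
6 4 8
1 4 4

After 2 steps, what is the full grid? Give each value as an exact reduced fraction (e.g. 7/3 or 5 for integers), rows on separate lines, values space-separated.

After step 1:
  13/3 7/2 17/3
  3 28/5 19/4
  11/3 13/4 16/3
After step 2:
  65/18 191/40 167/36
  83/20 201/50 427/80
  119/36 357/80 40/9

Answer: 65/18 191/40 167/36
83/20 201/50 427/80
119/36 357/80 40/9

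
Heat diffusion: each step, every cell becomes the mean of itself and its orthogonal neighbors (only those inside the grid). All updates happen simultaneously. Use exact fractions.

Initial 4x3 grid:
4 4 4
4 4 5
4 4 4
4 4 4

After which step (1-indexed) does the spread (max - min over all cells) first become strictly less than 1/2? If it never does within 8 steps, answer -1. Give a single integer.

Answer: 1

Derivation:
Step 1: max=13/3, min=4, spread=1/3
  -> spread < 1/2 first at step 1
Step 2: max=511/120, min=4, spread=31/120
Step 3: max=4531/1080, min=4, spread=211/1080
Step 4: max=448897/108000, min=7247/1800, spread=14077/108000
Step 5: max=4028407/972000, min=435683/108000, spread=5363/48600
Step 6: max=120380809/29160000, min=242869/60000, spread=93859/1166400
Step 7: max=7208674481/1749600000, min=394136467/97200000, spread=4568723/69984000
Step 8: max=431684435629/104976000000, min=11845618889/2916000000, spread=8387449/167961600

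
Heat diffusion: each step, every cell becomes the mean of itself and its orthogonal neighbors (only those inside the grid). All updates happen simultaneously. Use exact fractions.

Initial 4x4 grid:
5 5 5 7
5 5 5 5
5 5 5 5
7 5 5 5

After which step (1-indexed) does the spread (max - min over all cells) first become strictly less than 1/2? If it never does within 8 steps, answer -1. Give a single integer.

Step 1: max=17/3, min=5, spread=2/3
Step 2: max=50/9, min=5, spread=5/9
Step 3: max=581/108, min=61/12, spread=8/27
  -> spread < 1/2 first at step 3
Step 4: max=17243/3240, min=367/72, spread=91/405
Step 5: max=511553/97200, min=6161/1200, spread=782/6075
Step 6: max=3055411/583200, min=1667623/324000, spread=8389/91125
Step 7: max=456457409/87480000, min=50181113/9720000, spread=75428/1366875
Step 8: max=13667615183/2624400000, min=100502009/19440000, spread=780031/20503125

Answer: 3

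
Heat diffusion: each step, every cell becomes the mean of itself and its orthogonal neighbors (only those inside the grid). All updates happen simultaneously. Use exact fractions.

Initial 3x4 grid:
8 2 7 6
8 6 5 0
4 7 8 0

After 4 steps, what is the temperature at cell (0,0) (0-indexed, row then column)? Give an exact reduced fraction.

Step 1: cell (0,0) = 6
Step 2: cell (0,0) = 73/12
Step 3: cell (0,0) = 4267/720
Step 4: cell (0,0) = 442/75
Full grid after step 4:
  442/75 132229/24000 1058921/216000 566551/129600
  2562877/432000 1004273/180000 575257/120000 136747/32000
  193219/32400 1192811/216000 1037671/216000 547451/129600

Answer: 442/75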